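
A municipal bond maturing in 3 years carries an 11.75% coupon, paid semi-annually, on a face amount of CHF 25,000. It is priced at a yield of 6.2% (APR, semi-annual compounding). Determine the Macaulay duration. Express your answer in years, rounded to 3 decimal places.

Periodic yield y = 0.031. Discount each cash flow and weight by its period:
  t   CF        PV=CF/(1+0.031)^t    t·PV
  1     1,468.75     1,424.5878     1,424.5878
  2     1,468.75     1,381.7534     2,763.5068
  3     1,468.75     1,340.2070     4,020.6210
  4     1,468.75     1,299.9098     5,199.6392
  5     1,468.75     1,260.8242     6,304.1212
  6    26,468.75    22,038.4700   132,230.8199
  Σ                 28,745.7522   151,943.2960
Price P = Σ PV = 28,745.7522.
Macaulay duration = Σ(t·PV) / P = 151,943.2960 / 28,745.7522 = 5.28577 half-year periods.
In years: 5.28577 / 2 = 2.64288 years.

2.643 years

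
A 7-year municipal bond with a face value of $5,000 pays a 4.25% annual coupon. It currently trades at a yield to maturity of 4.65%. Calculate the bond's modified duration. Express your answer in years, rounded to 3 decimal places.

Periodic yield y = 0.0465. First find Macaulay duration:
  t   CF        PV=CF/(1+0.0465)^t    t·PV
  1       212.50       203.0578       203.0578
  2       212.50       194.0352       388.0704
  3       212.50       185.4135       556.2404
  4       212.50       177.1748       708.6993
  5       212.50       169.3023       846.5113
  6       212.50       161.7795       970.6771
  7     5,212.50     3,792.0272    26,544.1901
  Σ                  4,882.7902    30,217.4464
P = 4,882.7902; Macaulay duration = 30,217.4464 / 4,882.7902 = 6.18856 years.
Modified duration = D_Mac / (1 + y) = 6.18856 / 1.0465 = 5.91358 years.

5.914 years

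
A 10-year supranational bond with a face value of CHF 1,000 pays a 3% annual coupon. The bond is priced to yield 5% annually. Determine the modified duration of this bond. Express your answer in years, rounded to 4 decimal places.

8.2451 years

Periodic yield y = 0.05. First find Macaulay duration:
  t   CF        PV=CF/(1+0.05)^t    t·PV
  1        30.00        28.5714        28.5714
  2        30.00        27.2109        54.4218
  3        30.00        25.9151        77.7454
  4        30.00        24.6811        98.7243
  5        30.00        23.5058       117.5289
  6        30.00        22.3865       134.3188
  7        30.00        21.3204       149.2431
  8        30.00        20.3052       162.4414
  9        30.00        19.3383       174.0444
  10    1,030.00       632.3307     6,323.3065
  Σ                    845.5653     7,320.3460
P = 845.5653; Macaulay duration = 7,320.3460 / 845.5653 = 8.65734 years.
Modified duration = D_Mac / (1 + y) = 8.65734 / 1.05 = 8.24509 years.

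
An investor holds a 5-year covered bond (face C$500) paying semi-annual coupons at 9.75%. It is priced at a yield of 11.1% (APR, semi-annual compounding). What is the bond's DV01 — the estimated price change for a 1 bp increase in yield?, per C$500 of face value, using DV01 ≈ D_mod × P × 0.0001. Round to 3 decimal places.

C$0.182

Periodic yield y = 0.0555.
  t   CF        PV=CF/(1+0.0555)^t    t·PV
  1       24.375        23.0933        23.0933
  2       24.375        21.8790        43.7581
  3       24.375        20.7286        62.1858
  4       24.375        19.6387        78.5546
  5       24.375        18.6060        93.0301
  6       24.375        17.6277       105.7661
  7       24.375        16.7008       116.9055
  8       24.375        15.8226       126.5811
  9       24.375        14.9907       134.9159
  10     524.375       305.5340     3,055.3404
  Σ                    474.6214     3,840.1308
P = 474.6214; D_Mac = 8.09093 half-year periods = 4.04547 yrs; D_mod = 3.83275 yrs.
DV01 ≈ 3.83275 × 474.6214 × 0.0001 = 0.181911.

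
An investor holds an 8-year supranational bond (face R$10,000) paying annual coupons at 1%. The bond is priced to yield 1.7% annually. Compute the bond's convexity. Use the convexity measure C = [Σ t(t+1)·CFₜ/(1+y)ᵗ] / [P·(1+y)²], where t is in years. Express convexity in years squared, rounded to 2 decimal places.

With y = 0.017:
  t   CF        PV=CF/(1+0.017)^t    t·PV        t(t+1)·PV
  1       100.00        98.3284        98.3284         196.6568
  2       100.00        96.6848       193.3696         580.1087
  3       100.00        95.0686       285.2058       1,140.8233
  4       100.00        93.4795       373.9178       1,869.5892
  5       100.00        91.9169       459.5844       2,757.5062
  6       100.00        90.3804       542.2824       3,795.9770
  7       100.00        88.8696       622.0873       4,976.6988
  8    10,100.00     8,825.7933    70,606.3461     635,457.1152
  Σ                  9,480.5214    73,181.1219     650,774.4751
P = 9,480.5214.
Convexity = Σ t(t+1)·PV / [P·(1+y)²] = 650,774.4751 / (9,480.5214 × 1.034289) = 66.36764.

66.37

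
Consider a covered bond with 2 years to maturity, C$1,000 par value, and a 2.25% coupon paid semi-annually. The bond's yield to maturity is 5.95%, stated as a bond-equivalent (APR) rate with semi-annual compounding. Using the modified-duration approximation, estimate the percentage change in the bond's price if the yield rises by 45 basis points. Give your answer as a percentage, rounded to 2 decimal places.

-0.86%

Periodic yield y = 0.02975. Modified duration first:
  t   CF        PV=CF/(1+0.02975)^t    t·PV
  1        11.25        10.9250        10.9250
  2        11.25        10.6094        21.2187
  3        11.25        10.3028        30.9085
  4     1,011.25       899.3554     3,597.4215
  Σ                    931.1925     3,660.4737
P = 931.1925; D_Mac = 3.93095 half-year periods = 1.96548 yrs; D_mod = 1.96548/(1+0.02975) = 1.90869 yrs.
ΔP/P ≈ -D_mod · Δy = -1.90869 × (+0.0045) = -0.008589 = -0.8589%.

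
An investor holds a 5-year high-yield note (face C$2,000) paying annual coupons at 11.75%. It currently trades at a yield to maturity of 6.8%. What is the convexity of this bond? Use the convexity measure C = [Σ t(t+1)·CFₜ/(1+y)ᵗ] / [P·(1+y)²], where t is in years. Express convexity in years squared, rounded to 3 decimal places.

20.336

With y = 0.068:
  t   CF        PV=CF/(1+0.068)^t    t·PV        t(t+1)·PV
  1       235.00       220.0375       220.0375         440.0749
  2       235.00       206.0276       412.0552       1,236.1655
  3       235.00       192.9097       578.7292       2,314.9166
  4       235.00       180.6271       722.5083       3,612.5415
  5     2,235.00     1,608.5007     8,042.5037      48,255.0221
  Σ                  2,408.1026     9,975.8337      55,858.7206
P = 2,408.1026.
Convexity = Σ t(t+1)·PV / [P·(1+y)²] = 55,858.7206 / (2,408.1026 × 1.140624) = 20.33637.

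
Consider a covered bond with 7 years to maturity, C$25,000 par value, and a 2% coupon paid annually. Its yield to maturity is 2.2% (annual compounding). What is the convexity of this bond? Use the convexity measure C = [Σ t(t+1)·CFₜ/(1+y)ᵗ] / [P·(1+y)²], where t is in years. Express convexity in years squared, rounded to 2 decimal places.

With y = 0.022:
  t   CF        PV=CF/(1+0.022)^t    t·PV        t(t+1)·PV
  1       500.00       489.2368       489.2368         978.4736
  2       500.00       478.7053       957.4105       2,872.2316
  3       500.00       468.4005     1,405.2014       5,620.8056
  4       500.00       458.3175     1,833.2699       9,166.3496
  5       500.00       448.4515     2,242.2577      13,453.5464
  6       500.00       438.7980     2,632.7879      18,429.5156
  7    25,500.00    21,896.9643   153,278.7499   1,226,229.9995
  Σ                 24,678.8738   162,838.9143   1,276,750.9218
P = 24,678.8738.
Convexity = Σ t(t+1)·PV / [P·(1+y)²] = 1,276,750.9218 / (24,678.8738 × 1.044484) = 49.53122.

49.53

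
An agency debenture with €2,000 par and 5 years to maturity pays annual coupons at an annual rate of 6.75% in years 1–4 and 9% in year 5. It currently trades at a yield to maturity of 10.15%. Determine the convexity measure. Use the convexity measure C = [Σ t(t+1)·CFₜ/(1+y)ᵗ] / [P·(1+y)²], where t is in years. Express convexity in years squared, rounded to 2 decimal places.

With y = 0.1015:
  t   CF        PV=CF/(1+0.1015)^t    t·PV        t(t+1)·PV
  1       135.00       122.5601       122.5601         245.1203
  2       135.00       111.2666       222.5332         667.5995
  3       135.00       101.0137       303.0411       1,212.1644
  4       135.00        91.7056       366.8223       1,834.1116
  5     2,180.00     1,344.4170     6,722.0849      40,332.5091
  Σ                  1,770.9630     7,737.0416      44,291.5049
P = 1,770.9630.
Convexity = Σ t(t+1)·PV / [P·(1+y)²] = 44,291.5049 / (1,770.9630 × 1.213302) = 20.61304.

20.61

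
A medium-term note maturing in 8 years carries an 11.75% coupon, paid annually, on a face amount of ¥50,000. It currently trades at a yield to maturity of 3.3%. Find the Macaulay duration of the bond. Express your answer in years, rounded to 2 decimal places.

Periodic yield y = 0.033. Discount each cash flow and weight by its year:
  t   CF        PV=CF/(1+0.033)^t    t·PV
  1     5,875.00     5,687.3185     5,687.3185
  2     5,875.00     5,505.6326    11,011.2652
  3     5,875.00     5,329.7508    15,989.2525
  4     5,875.00     5,159.4877    20,637.9510
  5     5,875.00     4,994.6638    24,973.3192
  6     5,875.00     4,835.1054    29,010.6321
  7     5,875.00     4,680.6441    32,764.5087
  8    55,875.00    43,093.8171   344,750.5367
  Σ                 79,286.4201   484,824.7839
Price P = Σ PV = 79,286.4201.
Macaulay duration = Σ(t·PV) / P = 484,824.7839 / 79,286.4201 = 6.11485 years.

6.11 years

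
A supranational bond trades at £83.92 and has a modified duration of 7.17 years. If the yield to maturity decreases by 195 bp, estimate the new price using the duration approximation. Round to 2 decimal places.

Duration approximation: ΔP/P ≈ -D_mod · Δy = -7.17 × (-0.0195) = +0.139815.
New price ≈ 83.92 × (1 + 0.139815) = 95.6532748.

£95.65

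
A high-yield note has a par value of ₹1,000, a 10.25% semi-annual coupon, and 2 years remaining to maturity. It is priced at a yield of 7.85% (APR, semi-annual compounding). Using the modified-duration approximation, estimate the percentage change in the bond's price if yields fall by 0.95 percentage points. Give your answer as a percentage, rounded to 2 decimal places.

+1.70%

Periodic yield y = 0.03925. Modified duration first:
  t   CF        PV=CF/(1+0.03925)^t    t·PV
  1        51.25        49.3144        49.3144
  2        51.25        47.4519        94.9038
  3        51.25        45.6598       136.9793
  4     1,051.25       901.2097     3,604.8390
  Σ                  1,043.6358     3,886.0365
P = 1,043.6358; D_Mac = 3.72356 half-year periods = 1.86178 yrs; D_mod = 1.86178/(1+0.03925) = 1.79146 yrs.
ΔP/P ≈ -D_mod · Δy = -1.79146 × (-0.0095) = +0.017019 = +1.7019%.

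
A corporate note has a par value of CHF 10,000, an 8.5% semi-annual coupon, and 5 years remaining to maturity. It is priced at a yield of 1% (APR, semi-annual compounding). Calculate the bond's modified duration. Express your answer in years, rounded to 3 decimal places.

4.291 years

Periodic yield y = 0.005. First find Macaulay duration:
  t   CF        PV=CF/(1+0.005)^t    t·PV
  1       425.00       422.8856       422.8856
  2       425.00       420.7817       841.5633
  3       425.00       418.6882     1,256.0647
  4       425.00       416.6052     1,666.4208
  5       425.00       414.5325     2,072.6627
  6       425.00       412.4702     2,474.8211
  7       425.00       410.4181     2,872.9266
  8       425.00       408.3762     3,267.0097
  9       425.00       406.3445     3,657.1004
  10   10,425.00     9,917.8023    99,178.0228
  Σ                 13,648.9044   117,709.4777
P = 13,648.9044; Macaulay duration = 117,709.4777 / 13,648.9044 = 8.62410 half-year periods = 4.31205 years.
Modified duration = D_Mac / (1 + y) = 4.31205 / 1.005 = 4.29060 years.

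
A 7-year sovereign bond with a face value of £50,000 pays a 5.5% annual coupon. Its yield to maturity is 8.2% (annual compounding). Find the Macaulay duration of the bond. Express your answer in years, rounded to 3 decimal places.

5.905 years

Periodic yield y = 0.082. Discount each cash flow and weight by its year:
  t   CF        PV=CF/(1+0.082)^t    t·PV
  1     2,750.00     2,541.5896     2,541.5896
  2     2,750.00     2,348.9738     4,697.9476
  3     2,750.00     2,170.9555     6,512.8664
  4     2,750.00     2,006.4283     8,025.7133
  5     2,750.00     1,854.3700     9,271.8499
  6     2,750.00     1,713.8355    10,283.0129
  7    52,750.00    30,383.0689   212,681.4823
  Σ                 43,019.2216   254,014.4621
Price P = Σ PV = 43,019.2216.
Macaulay duration = Σ(t·PV) / P = 254,014.4621 / 43,019.2216 = 5.90467 years.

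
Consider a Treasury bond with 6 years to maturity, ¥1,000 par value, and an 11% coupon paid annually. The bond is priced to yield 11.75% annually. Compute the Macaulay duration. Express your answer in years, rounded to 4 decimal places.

4.6736 years

Periodic yield y = 0.1175. Discount each cash flow and weight by its year:
  t   CF        PV=CF/(1+0.1175)^t    t·PV
  1       110.00        98.4340        98.4340
  2       110.00        88.0841       176.1682
  3       110.00        78.8225       236.4674
  4       110.00        70.5347       282.1386
  5       110.00        63.1183       315.5913
  6     1,110.00       569.9514     3,419.7081
  Σ                    968.9449     4,528.5077
Price P = Σ PV = 968.9449.
Macaulay duration = Σ(t·PV) / P = 4,528.5077 / 968.9449 = 4.67365 years.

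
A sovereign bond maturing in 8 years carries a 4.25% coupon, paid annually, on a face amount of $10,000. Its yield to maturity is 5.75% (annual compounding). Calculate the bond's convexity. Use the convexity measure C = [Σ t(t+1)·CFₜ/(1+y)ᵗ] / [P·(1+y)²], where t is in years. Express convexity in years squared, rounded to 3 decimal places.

With y = 0.0575:
  t   CF        PV=CF/(1+0.0575)^t    t·PV        t(t+1)·PV
  1       425.00       401.8913       401.8913         803.7825
  2       425.00       380.0390       760.0780       2,280.2341
  3       425.00       359.3750     1,078.1249       4,312.4994
  4       425.00       339.8345     1,359.3379       6,796.6894
  5       425.00       321.3565     1,606.7824       9,640.6941
  6       425.00       303.8832     1,823.2991      12,763.0939
  7       425.00       287.3600     2,011.5199      16,092.1594
  8    10,425.00     6,665.5049    53,324.0396     479,916.3564
  Σ                  9,059.2443    62,365.0730     532,605.5091
P = 9,059.2443.
Convexity = Σ t(t+1)·PV / [P·(1+y)²] = 532,605.5091 / (9,059.2443 × 1.118306) = 52.57181.

52.572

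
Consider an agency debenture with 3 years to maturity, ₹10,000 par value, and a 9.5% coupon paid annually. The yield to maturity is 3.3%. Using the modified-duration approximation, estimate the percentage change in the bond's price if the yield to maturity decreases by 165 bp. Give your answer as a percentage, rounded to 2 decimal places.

+4.42%

Periodic yield y = 0.033. Modified duration first:
  t   CF        PV=CF/(1+0.033)^t    t·PV
  1       950.00       919.6515       919.6515
  2       950.00       890.2725     1,780.5450
  3    10,950.00     9,933.7484    29,801.2451
  Σ                 11,743.6724    32,501.4416
P = 11,743.6724; D_Mac = 2.76757 yrs; D_mod = 2.76757/(1+0.033) = 2.67916 yrs.
ΔP/P ≈ -D_mod · Δy = -2.67916 × (-0.0165) = +0.044206 = +4.4206%.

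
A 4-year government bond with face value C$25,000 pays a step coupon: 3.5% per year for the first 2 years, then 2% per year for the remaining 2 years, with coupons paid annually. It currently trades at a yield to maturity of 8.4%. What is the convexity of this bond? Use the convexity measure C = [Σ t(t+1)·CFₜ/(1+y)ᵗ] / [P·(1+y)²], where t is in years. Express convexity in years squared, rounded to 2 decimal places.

With y = 0.084:
  t   CF        PV=CF/(1+0.084)^t    t·PV        t(t+1)·PV
  1       875.00       807.1956       807.1956       1,614.3911
  2       875.00       744.6454     1,489.2907       4,467.8722
  3       500.00       392.5384     1,177.6152       4,710.4609
  4    25,500.00    18,468.1355    73,872.5419     369,362.7094
  Σ                 20,412.5148    77,346.6434     380,155.4337
P = 20,412.5148.
Convexity = Σ t(t+1)·PV / [P·(1+y)²] = 380,155.4337 / (20,412.5148 × 1.175056) = 15.84916.

15.85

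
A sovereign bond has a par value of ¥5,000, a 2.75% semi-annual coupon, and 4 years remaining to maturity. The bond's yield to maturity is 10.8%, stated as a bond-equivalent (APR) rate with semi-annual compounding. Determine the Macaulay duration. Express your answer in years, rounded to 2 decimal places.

Periodic yield y = 0.054. Discount each cash flow and weight by its period:
  t   CF        PV=CF/(1+0.054)^t    t·PV
  1        68.75        65.2277        65.2277
  2        68.75        61.8859       123.7717
  3        68.75        58.7152       176.1457
  4        68.75        55.7071       222.8283
  5        68.75        52.8530       264.2650
  6        68.75        50.1452       300.8710
  7        68.75        47.5761       333.0324
  8     5,068.75     3,327.9438    26,623.5505
  Σ                  3,720.0539    28,109.6922
Price P = Σ PV = 3,720.0539.
Macaulay duration = Σ(t·PV) / P = 28,109.6922 / 3,720.0539 = 7.55626 half-year periods.
In years: 7.55626 / 2 = 3.77813 years.

3.78 years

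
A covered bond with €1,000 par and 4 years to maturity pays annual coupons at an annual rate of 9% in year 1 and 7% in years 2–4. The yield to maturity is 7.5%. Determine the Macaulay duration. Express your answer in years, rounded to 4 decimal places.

Periodic yield y = 0.075. Discount each cash flow and weight by its year:
  t   CF        PV=CF/(1+0.075)^t    t·PV
  1        90.00        83.7209        83.7209
  2        70.00        60.5733       121.1466
  3        70.00        56.3472       169.0417
  4     1,070.00       801.2166     3,204.8663
  Σ                  1,001.8580     3,578.7755
Price P = Σ PV = 1,001.8580.
Macaulay duration = Σ(t·PV) / P = 3,578.7755 / 1,001.8580 = 3.57214 years.

3.5721 years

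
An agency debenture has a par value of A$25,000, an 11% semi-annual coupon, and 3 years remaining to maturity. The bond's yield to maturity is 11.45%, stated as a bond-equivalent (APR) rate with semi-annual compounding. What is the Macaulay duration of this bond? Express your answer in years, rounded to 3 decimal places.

Periodic yield y = 0.05725. Discount each cash flow and weight by its period:
  t   CF        PV=CF/(1+0.05725)^t    t·PV
  1     1,375.00     1,300.5439     1,300.5439
  2     1,375.00     1,230.1195     2,460.2390
  3     1,375.00     1,163.5087     3,490.5260
  4     1,375.00     1,100.5048     4,402.0190
  5     1,375.00     1,040.9125     5,204.5626
  6    26,375.00    18,885.4051   113,312.4307
  Σ                 24,720.9944   130,170.3211
Price P = Σ PV = 24,720.9944.
Macaulay duration = Σ(t·PV) / P = 130,170.3211 / 24,720.9944 = 5.26558 half-year periods.
In years: 5.26558 / 2 = 2.63279 years.

2.633 years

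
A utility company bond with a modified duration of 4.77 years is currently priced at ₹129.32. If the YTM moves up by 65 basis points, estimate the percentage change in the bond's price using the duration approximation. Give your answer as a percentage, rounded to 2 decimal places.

Duration approximation: ΔP/P ≈ -D_mod · Δy = -4.77 × (+0.0065) = -0.031005.
As a percentage: -3.1005%.

-3.10%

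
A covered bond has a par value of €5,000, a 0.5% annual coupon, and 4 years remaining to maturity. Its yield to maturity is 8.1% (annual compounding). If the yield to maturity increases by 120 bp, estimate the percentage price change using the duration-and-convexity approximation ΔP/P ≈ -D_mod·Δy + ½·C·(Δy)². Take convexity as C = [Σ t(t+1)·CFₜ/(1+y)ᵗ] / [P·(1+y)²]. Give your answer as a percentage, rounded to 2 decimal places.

With y = 0.081:
  t   CF        PV=CF/(1+0.081)^t    t·PV        t(t+1)·PV
  1        25.00        23.1267        23.1267          46.2535
  2        25.00        21.3938        42.7877         128.3630
  3        25.00        19.7908        59.3723         237.4894
  4     5,025.00     3,679.8769    14,719.5076      73,597.5379
  Σ                  3,744.1882    14,844.7943      74,009.6438
P = 3,744.1882; D_Mac = 3.96476 yrs; D_mod = 3.66767 yrs; C = 16.91528.
Duration effect: -3.66767 × (+0.012) = -0.044012
Convexity effect: 0.5 × 16.91528 × (0.012)² = +0.0012179
ΔP/P ≈ -0.044012 + 0.0012179 = -0.042794 = -4.2794%.

-4.28%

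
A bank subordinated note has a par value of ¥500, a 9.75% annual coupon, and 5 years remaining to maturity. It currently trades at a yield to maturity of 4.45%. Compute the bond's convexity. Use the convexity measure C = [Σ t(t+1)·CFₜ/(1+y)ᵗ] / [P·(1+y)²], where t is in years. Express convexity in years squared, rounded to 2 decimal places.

With y = 0.0445:
  t   CF        PV=CF/(1+0.0445)^t    t·PV        t(t+1)·PV
  1        48.75        46.6730        46.6730          93.3461
  2        48.75        44.6846        89.3692         268.1075
  3        48.75        42.7808       128.3425         513.3701
  4        48.75        40.9582       163.8328         819.1640
  5       548.75       441.4000     2,206.9999      13,241.9995
  Σ                    616.4967     2,635.2174      14,935.9871
P = 616.4967.
Convexity = Σ t(t+1)·PV / [P·(1+y)²] = 14,935.9871 / (616.4967 × 1.090980) = 22.20682.

22.21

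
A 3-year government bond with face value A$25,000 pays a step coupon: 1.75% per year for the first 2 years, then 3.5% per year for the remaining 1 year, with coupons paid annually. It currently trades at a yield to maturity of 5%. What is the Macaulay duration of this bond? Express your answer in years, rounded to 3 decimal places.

2.947 years

Periodic yield y = 0.05. Discount each cash flow and weight by its year:
  t   CF        PV=CF/(1+0.05)^t    t·PV
  1       437.50       416.6667       416.6667
  2       437.50       396.8254       793.6508
  3    25,875.00    22,351.7979    67,055.3936
  Σ                 23,165.2899    68,265.7110
Price P = Σ PV = 23,165.2899.
Macaulay duration = Σ(t·PV) / P = 68,265.7110 / 23,165.2899 = 2.94690 years.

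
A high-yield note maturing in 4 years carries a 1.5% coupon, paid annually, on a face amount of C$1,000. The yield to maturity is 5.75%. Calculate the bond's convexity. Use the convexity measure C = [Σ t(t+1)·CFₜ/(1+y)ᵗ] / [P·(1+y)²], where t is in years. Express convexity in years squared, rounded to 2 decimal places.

17.31

With y = 0.0575:
  t   CF        PV=CF/(1+0.0575)^t    t·PV        t(t+1)·PV
  1        15.00        14.1844        14.1844          28.3688
  2        15.00        13.4131        26.8263          80.4788
  3        15.00        12.6838        38.0515         152.2059
  4     1,015.00       811.6047     3,246.4187      16,232.0934
  Σ                    851.8860     3,325.4808      16,493.1469
P = 851.8860.
Convexity = Σ t(t+1)·PV / [P·(1+y)²] = 16,493.1469 / (851.8860 × 1.118306) = 17.31256.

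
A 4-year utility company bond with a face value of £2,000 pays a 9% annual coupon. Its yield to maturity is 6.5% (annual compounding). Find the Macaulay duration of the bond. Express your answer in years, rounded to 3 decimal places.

3.552 years

Periodic yield y = 0.065. Discount each cash flow and weight by its year:
  t   CF        PV=CF/(1+0.065)^t    t·PV
  1       180.00       169.0141       169.0141
  2       180.00       158.6987       317.3973
  3       180.00       149.0128       447.0385
  4     2,180.00     1,694.5643     6,778.2574
  Σ                  2,171.2899     7,711.7073
Price P = Σ PV = 2,171.2899.
Macaulay duration = Σ(t·PV) / P = 7,711.7073 / 2,171.2899 = 3.55167 years.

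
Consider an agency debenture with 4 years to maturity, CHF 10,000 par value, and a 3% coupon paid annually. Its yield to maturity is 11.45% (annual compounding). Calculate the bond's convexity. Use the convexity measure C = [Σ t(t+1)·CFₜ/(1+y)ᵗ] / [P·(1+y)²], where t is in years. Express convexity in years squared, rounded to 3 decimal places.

With y = 0.1145:
  t   CF        PV=CF/(1+0.1145)^t    t·PV        t(t+1)·PV
  1       300.00       269.1790       269.1790         538.3580
  2       300.00       241.5245       483.0489       1,449.1467
  3       300.00       216.7110       650.1331       2,600.5325
  4    10,300.00     6,676.0093    26,704.0372     133,520.1861
  Σ                  7,403.4238    28,106.3983     138,108.2233
P = 7,403.4238.
Convexity = Σ t(t+1)·PV / [P·(1+y)²] = 138,108.2233 / (7,403.4238 × 1.242110) = 15.01851.

15.019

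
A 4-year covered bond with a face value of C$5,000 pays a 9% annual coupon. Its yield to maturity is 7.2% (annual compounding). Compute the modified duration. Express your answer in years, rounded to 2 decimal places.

3.31 years

Periodic yield y = 0.072. First find Macaulay duration:
  t   CF        PV=CF/(1+0.072)^t    t·PV
  1       450.00       419.7761       419.7761
  2       450.00       391.5822       783.1644
  3       450.00       365.2819     1,095.8457
  4     5,450.00     4,126.8374    16,507.3497
  Σ                  5,303.4777    18,806.1360
P = 5,303.4777; Macaulay duration = 18,806.1360 / 5,303.4777 = 3.54600 years.
Modified duration = D_Mac / (1 + y) = 3.54600 / 1.072 = 3.30784 years.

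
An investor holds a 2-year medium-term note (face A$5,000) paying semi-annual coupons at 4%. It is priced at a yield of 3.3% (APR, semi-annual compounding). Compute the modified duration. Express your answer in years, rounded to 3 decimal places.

1.911 years

Periodic yield y = 0.0165. First find Macaulay duration:
  t   CF        PV=CF/(1+0.0165)^t    t·PV
  1       100.00        98.3768        98.3768
  2       100.00        96.7799       193.5598
  3       100.00        95.2090       285.6269
  4     5,100.00     4,776.8394    19,107.3578
  Σ                  5,067.2051    19,684.9213
P = 5,067.2051; Macaulay duration = 19,684.9213 / 5,067.2051 = 3.88477 half-year periods = 1.94238 years.
Modified duration = D_Mac / (1 + y) = 1.94238 / 1.0165 = 1.91086 years.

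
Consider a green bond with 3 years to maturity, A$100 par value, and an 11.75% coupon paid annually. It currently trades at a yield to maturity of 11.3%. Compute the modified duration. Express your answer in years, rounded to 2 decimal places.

2.42 years

Periodic yield y = 0.113. First find Macaulay duration:
  t   CF        PV=CF/(1+0.113)^t    t·PV
  1        11.75        10.5571        10.5571
  2        11.75         9.4852        18.9704
  3       111.75        81.0517       243.1550
  Σ                    101.0940       272.6825
P = 101.0940; Macaulay duration = 272.6825 / 101.0940 = 2.69732 years.
Modified duration = D_Mac / (1 + y) = 2.69732 / 1.113 = 2.42347 years.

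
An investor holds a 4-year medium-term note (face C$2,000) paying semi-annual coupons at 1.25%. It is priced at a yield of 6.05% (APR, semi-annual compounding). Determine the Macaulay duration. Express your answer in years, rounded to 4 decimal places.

Periodic yield y = 0.03025. Discount each cash flow and weight by its period:
  t   CF        PV=CF/(1+0.03025)^t    t·PV
  1        12.50        12.1330        12.1330
  2        12.50        11.7767        23.5535
  3        12.50        11.4309        34.2928
  4        12.50        11.0953        44.3812
  5        12.50        10.7695        53.8477
  6        12.50        10.4533        62.7199
  7        12.50        10.1464        71.0247
  8     2,012.50     1,585.6046    12,684.8370
  Σ                  1,663.4098    12,986.7898
Price P = Σ PV = 1,663.4098.
Macaulay duration = Σ(t·PV) / P = 12,986.7898 / 1,663.4098 = 7.80733 half-year periods.
In years: 7.80733 / 2 = 3.90367 years.

3.9037 years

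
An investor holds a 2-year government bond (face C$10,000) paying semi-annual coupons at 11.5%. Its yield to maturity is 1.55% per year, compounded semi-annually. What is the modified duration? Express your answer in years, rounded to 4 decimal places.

Periodic yield y = 0.00775. First find Macaulay duration:
  t   CF        PV=CF/(1+0.00775)^t    t·PV
  1       575.00       570.5780       570.5780
  2       575.00       566.1900     1,132.3801
  3       575.00       561.8358     1,685.5075
  4    10,575.00    10,253.4295    41,013.7179
  Σ                 11,952.0334    44,402.1835
P = 11,952.0334; Macaulay duration = 44,402.1835 / 11,952.0334 = 3.71503 half-year periods = 1.85752 years.
Modified duration = D_Mac / (1 + y) = 1.85752 / 1.00775 = 1.84323 years.

1.8432 years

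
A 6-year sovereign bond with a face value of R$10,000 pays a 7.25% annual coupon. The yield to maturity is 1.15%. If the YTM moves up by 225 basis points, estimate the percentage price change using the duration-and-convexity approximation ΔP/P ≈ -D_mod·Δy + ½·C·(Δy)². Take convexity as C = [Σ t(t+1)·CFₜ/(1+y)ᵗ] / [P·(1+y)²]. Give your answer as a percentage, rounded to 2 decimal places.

-10.75%

With y = 0.0115:
  t   CF        PV=CF/(1+0.0115)^t    t·PV        t(t+1)·PV
  1       725.00       716.7573       716.7573       1,433.5146
  2       725.00       708.6083     1,417.2166       4,251.6498
  3       725.00       700.5519     2,101.6558       8,406.6234
  4       725.00       692.5872     2,770.3488      13,851.7439
  5       725.00       684.7130     3,423.5650      20,541.3899
  6    10,725.00    10,013.8707    60,083.2240     420,582.5682
  Σ                 13,517.0884    70,512.7675     469,067.4897
P = 13,517.0884; D_Mac = 5.21656 yrs; D_mod = 5.15726 yrs; C = 33.91723.
Duration effect: -5.15726 × (+0.0225) = -0.116038
Convexity effect: 0.5 × 33.91723 × (0.0225)² = +0.0085853
ΔP/P ≈ -0.116038 + 0.0085853 = -0.107453 = -10.7453%.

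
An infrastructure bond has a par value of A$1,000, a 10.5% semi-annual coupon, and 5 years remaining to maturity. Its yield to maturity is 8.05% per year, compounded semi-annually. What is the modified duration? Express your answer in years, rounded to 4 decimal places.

Periodic yield y = 0.04025. First find Macaulay duration:
  t   CF        PV=CF/(1+0.04025)^t    t·PV
  1        52.50        50.4686        50.4686
  2        52.50        48.5159        97.0317
  3        52.50        46.6387       139.9160
  4        52.50        44.8341       179.3364
  5        52.50        43.0993       215.4967
  6        52.50        41.4317       248.5903
  7        52.50        39.8286       278.8003
  8        52.50        38.2875       306.3004
  9        52.50        36.8061       331.2549
  10    1,052.50       709.3243     7,093.2434
  Σ                  1,099.2349     8,940.4387
P = 1,099.2349; Macaulay duration = 8,940.4387 / 1,099.2349 = 8.13333 half-year periods = 4.06666 years.
Modified duration = D_Mac / (1 + y) = 4.06666 / 1.04025 = 3.90931 years.

3.9093 years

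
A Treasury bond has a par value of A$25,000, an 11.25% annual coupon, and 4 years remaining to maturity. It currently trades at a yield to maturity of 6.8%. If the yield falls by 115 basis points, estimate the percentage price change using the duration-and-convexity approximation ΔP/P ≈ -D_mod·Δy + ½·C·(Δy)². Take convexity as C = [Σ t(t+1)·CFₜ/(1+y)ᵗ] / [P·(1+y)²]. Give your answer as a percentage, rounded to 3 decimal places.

+3.836%

With y = 0.068:
  t   CF        PV=CF/(1+0.068)^t    t·PV        t(t+1)·PV
  1     2,812.50     2,633.4270     2,633.4270       5,266.8539
  2     2,812.50     2,465.7556     4,931.5112      14,794.5335
  3     2,812.50     2,308.7599     6,926.2797      27,705.1189
  4    27,812.50    21,377.4066    85,509.6264     427,548.1319
  Σ                 28,785.3491   100,000.8443     475,314.6383
P = 28,785.3491; D_Mac = 3.47402 yrs; D_mod = 3.25283 yrs; C = 14.47662.
Duration effect: -3.25283 × (-0.0115) = +0.037408
Convexity effect: 0.5 × 14.47662 × (-0.0115)² = +0.0009573
ΔP/P ≈ +0.037408 + 0.0009573 = +0.038365 = +3.8365%.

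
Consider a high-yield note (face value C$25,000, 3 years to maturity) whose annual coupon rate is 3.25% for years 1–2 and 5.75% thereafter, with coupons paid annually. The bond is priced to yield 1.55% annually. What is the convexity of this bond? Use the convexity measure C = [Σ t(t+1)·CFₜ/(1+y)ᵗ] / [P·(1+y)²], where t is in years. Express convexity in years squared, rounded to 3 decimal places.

11.176

With y = 0.0155:
  t   CF        PV=CF/(1+0.0155)^t    t·PV        t(t+1)·PV
  1       812.50       800.0985       800.0985       1,600.1969
  2       812.50       787.8862     1,575.7725       4,727.3174
  3    26,437.50    25,245.3038    75,735.9114     302,943.6457
  Σ                 26,833.2885    78,111.7824     309,271.1601
P = 26,833.2885.
Convexity = Σ t(t+1)·PV / [P·(1+y)²] = 309,271.1601 / (26,833.2885 × 1.031240) = 11.17650.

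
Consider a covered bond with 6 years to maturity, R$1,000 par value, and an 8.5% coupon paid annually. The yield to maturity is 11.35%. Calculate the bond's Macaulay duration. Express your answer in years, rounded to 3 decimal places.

4.864 years

Periodic yield y = 0.1135. Discount each cash flow and weight by its year:
  t   CF        PV=CF/(1+0.1135)^t    t·PV
  1        85.00        76.3359        76.3359
  2        85.00        68.5549       137.1098
  3        85.00        61.5670       184.7011
  4        85.00        55.2915       221.1658
  5        85.00        49.6556       248.2778
  6     1,085.00       569.2308     3,415.3849
  Σ                    880.6356     4,282.9753
Price P = Σ PV = 880.6356.
Macaulay duration = Σ(t·PV) / P = 4,282.9753 / 880.6356 = 4.86350 years.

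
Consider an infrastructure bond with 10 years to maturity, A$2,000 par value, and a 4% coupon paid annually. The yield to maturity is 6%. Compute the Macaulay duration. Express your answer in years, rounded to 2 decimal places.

Periodic yield y = 0.06. Discount each cash flow and weight by its year:
  t   CF        PV=CF/(1+0.06)^t    t·PV
  1        80.00        75.4717        75.4717
  2        80.00        71.1997       142.3994
  3        80.00        67.1695       201.5086
  4        80.00        63.3675       253.4700
  5        80.00        59.7807       298.9033
  6        80.00        56.3968       338.3811
  7        80.00        53.2046       372.4320
  8        80.00        50.1930       401.5439
  9        80.00        47.3519       426.1669
  10    2,080.00     1,161.4611    11,614.6114
  Σ                  1,705.5965    14,124.8882
Price P = Σ PV = 1,705.5965.
Macaulay duration = Σ(t·PV) / P = 14,124.8882 / 1,705.5965 = 8.28149 years.

8.28 years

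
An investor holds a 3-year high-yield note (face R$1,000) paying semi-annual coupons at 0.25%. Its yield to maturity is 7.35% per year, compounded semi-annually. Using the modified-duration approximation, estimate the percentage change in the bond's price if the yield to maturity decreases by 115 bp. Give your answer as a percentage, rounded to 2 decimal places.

+3.32%

Periodic yield y = 0.03675. Modified duration first:
  t   CF        PV=CF/(1+0.03675)^t    t·PV
  1         1.25         1.2057         1.2057
  2         1.25         1.1630         2.3259
  3         1.25         1.1217         3.3652
  4         1.25         1.0820         4.3279
  5         1.25         1.0436         5.2181
  6     1,001.25       806.3030     4,837.8179
  Σ                    811.9189     4,854.2606
P = 811.9189; D_Mac = 5.97875 half-year periods = 2.98938 yrs; D_mod = 2.98938/(1+0.03675) = 2.88341 yrs.
ΔP/P ≈ -D_mod · Δy = -2.88341 × (-0.0115) = +0.033159 = +3.3159%.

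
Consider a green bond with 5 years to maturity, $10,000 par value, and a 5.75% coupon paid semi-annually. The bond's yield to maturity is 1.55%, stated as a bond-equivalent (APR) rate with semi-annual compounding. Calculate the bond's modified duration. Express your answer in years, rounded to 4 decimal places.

Periodic yield y = 0.00775. First find Macaulay duration:
  t   CF        PV=CF/(1+0.00775)^t    t·PV
  1       287.50       285.2890       285.2890
  2       287.50       283.0950       566.1900
  3       287.50       280.9179       842.7537
  4       287.50       278.7575     1,115.0302
  5       287.50       276.6138     1,383.0689
  6       287.50       274.4865     1,646.9191
  7       287.50       272.3756     1,906.6292
  8       287.50       270.2809     2,162.2474
  9       287.50       268.2024     2,413.8212
  10   10,287.50     9,523.1753    95,231.7533
  Σ                 12,013.1940   107,553.7020
P = 12,013.1940; Macaulay duration = 107,553.7020 / 12,013.1940 = 8.95296 half-year periods = 4.47648 years.
Modified duration = D_Mac / (1 + y) = 4.47648 / 1.00775 = 4.44206 years.

4.4421 years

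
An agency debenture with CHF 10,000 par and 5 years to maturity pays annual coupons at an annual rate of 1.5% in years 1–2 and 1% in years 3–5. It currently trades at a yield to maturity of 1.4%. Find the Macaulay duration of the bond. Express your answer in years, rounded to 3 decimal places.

Periodic yield y = 0.014. Discount each cash flow and weight by its year:
  t   CF        PV=CF/(1+0.014)^t    t·PV
  1       150.00       147.9290       147.9290
  2       150.00       145.8866       291.7732
  3       100.00        95.9149       287.7447
  4       100.00        94.5906       378.3626
  5    10,100.00     9,421.7505    47,108.7524
  Σ                  9,906.0716    48,214.5619
Price P = Σ PV = 9,906.0716.
Macaulay duration = Σ(t·PV) / P = 48,214.5619 / 9,906.0716 = 4.86717 years.

4.867 years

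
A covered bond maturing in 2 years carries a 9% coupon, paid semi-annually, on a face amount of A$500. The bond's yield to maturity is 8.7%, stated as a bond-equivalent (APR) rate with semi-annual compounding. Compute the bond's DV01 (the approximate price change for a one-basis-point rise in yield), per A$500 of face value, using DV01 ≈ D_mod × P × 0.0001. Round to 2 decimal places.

A$0.09

Periodic yield y = 0.0435.
  t   CF        PV=CF/(1+0.0435)^t    t·PV
  1        22.50        21.5621        21.5621
  2        22.50        20.6632        41.3264
  3        22.50        19.8018        59.4055
  4       522.50       440.6730     1,762.6922
  Σ                    502.7001     1,884.9861
P = 502.7001; D_Mac = 3.74972 half-year periods = 1.87486 yrs; D_mod = 1.79670 yrs.
DV01 ≈ 1.79670 × 502.7001 × 0.0001 = 0.090320.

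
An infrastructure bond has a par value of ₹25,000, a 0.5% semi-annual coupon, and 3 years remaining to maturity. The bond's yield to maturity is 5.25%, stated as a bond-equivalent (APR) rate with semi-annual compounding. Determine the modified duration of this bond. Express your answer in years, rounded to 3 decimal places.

2.903 years

Periodic yield y = 0.02625. First find Macaulay duration:
  t   CF        PV=CF/(1+0.02625)^t    t·PV
  1        62.50        60.9013        60.9013
  2        62.50        59.3436       118.6871
  3        62.50        57.8256       173.4769
  4        62.50        56.3466       225.3862
  5        62.50        54.9053       274.5264
  6    25,062.50    21,453.8564   128,723.1383
  Σ                 21,743.1788   129,576.1164
P = 21,743.1788; Macaulay duration = 129,576.1164 / 21,743.1788 = 5.95939 half-year periods = 2.97970 years.
Modified duration = D_Mac / (1 + y) = 2.97970 / 1.02625 = 2.90348 years.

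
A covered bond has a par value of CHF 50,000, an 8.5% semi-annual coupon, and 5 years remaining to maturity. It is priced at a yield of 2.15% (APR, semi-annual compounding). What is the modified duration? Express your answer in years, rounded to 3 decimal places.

4.247 years

Periodic yield y = 0.01075. First find Macaulay duration:
  t   CF        PV=CF/(1+0.01075)^t    t·PV
  1     2,125.00     2,102.3992     2,102.3992
  2     2,125.00     2,080.0388     4,160.0776
  3     2,125.00     2,057.9162     6,173.7486
  4     2,125.00     2,036.0289     8,144.1155
  5     2,125.00     2,014.3744    10,071.8718
  6     2,125.00     1,992.9501    11,957.7009
  7     2,125.00     1,971.7538    13,802.2765
  8     2,125.00     1,950.7829    15,606.2630
  9     2,125.00     1,930.0350    17,370.3150
  10   52,125.00    46,839.1028   468,391.0284
  Σ                 64,975.3821   557,779.7964
P = 64,975.3821; Macaulay duration = 557,779.7964 / 64,975.3821 = 8.58448 half-year periods = 4.29224 years.
Modified duration = D_Mac / (1 + y) = 4.29224 / 1.01075 = 4.24659 years.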